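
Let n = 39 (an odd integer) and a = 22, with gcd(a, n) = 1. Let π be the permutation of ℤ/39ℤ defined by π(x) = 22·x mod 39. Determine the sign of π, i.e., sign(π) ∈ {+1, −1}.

Trace 1: π^k(1) = [1, 22, 16] for k=0..2.
Cycle lengths of π_22 on ℤ/39ℤ: [3, 3, 3, 3, 3, 3, 3, 3, 3, 3, 3, 3, 1, 1, 1]; 15 cycles in total.
n − c = 39 − 15 = 24; sign = (−1)^24 = +1.
The Jacobi symbol (22|39) = +1 (Zolotarev) agrees.

+1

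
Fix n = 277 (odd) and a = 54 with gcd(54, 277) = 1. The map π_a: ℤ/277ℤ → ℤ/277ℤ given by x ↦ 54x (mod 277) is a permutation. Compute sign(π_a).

-1

Start at x=208: 208 → 152 → 175 → 32 → 66 → 240 → 218 → … (one orbit).
Cycle lengths of π_54 on ℤ/277ℤ: [92, 92, 92, 1]; 4 cycles in total.
With 4 cycles on 277 points, sign = (−1)^{277−4} = -1.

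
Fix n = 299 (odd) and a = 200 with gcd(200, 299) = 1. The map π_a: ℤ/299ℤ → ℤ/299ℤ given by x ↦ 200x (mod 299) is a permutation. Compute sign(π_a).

Orbit of 118 under x↦200x: [118, 278, 285, 190, 27, 18, 12]… (length divides ord_299(200)).
The orbit structure of x ↦ 200x mod 299: 12 orbits of sizes [44, 44, 44, 44, 44, 44, 11, 11, 4, 4, 4, 1].
Σ(ℓ_i−1) = 299−12 = 287; sign = (−1)^287 = -1.
The Jacobi symbol (200|299) = -1 (Zolotarev) agrees.

-1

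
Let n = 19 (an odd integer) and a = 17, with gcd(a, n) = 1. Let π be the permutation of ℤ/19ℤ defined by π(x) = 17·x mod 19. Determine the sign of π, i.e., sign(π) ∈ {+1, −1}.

Start at x=7: 7 → 5 → 9 → 1 → 17 → 4 → 11 → … (one orbit).
3 cycles of lengths [9, 9, 1].
Σ(ℓ_i−1) = 19−3 = 16; sign = (−1)^16 = +1.

+1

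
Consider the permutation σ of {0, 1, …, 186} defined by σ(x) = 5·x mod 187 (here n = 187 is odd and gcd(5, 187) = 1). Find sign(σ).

Trace 12: π^k(12) = [12, 60, 113, 4, 20, 100, 126] for k=0..6.
Cycle type of π: 80×2 + 16 + 5×2 + 1; total 6 cycles.
6 cycles on 187: each ℓ→(−1)^(ℓ−1), product (−1)^181 = -1.
(5|187)_J = -1 (Zolotarev's lemma cross-check).

-1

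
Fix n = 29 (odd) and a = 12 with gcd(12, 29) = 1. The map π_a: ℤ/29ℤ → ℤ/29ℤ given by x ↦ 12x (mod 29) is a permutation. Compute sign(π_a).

-1

Trace 1: π^k(1) = [1, 12, 28, 17] for k=0..3.
Cycle lengths of π_12 on ℤ/29ℤ: [4, 4, 4, 4, 4, 4, 4, 1]; 8 cycles in total.
With 8 cycles on 29 points, sign = (−1)^{29−8} = -1.
Via Zolotarev, sign(π_{12}) = (12|29) = -1.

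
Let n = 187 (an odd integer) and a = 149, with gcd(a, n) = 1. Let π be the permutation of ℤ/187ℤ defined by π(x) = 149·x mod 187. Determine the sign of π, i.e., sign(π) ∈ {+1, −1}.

Orbit of 137 under x↦149x: [137, 30, 169, 123, 1, 149, 135]… (length divides ord_187(149)).
14 cycles of lengths [20, 20, 20, 20, 20, 20, 20, 20, 10, 4, 4, 4, 4, 1].
sign(π) = (−1)^{n − #cycles} = (−1)^{187−14} = (−1)^173 = -1.

-1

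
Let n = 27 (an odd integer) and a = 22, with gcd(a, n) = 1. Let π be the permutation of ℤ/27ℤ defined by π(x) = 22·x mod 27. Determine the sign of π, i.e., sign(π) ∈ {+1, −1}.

Start at x=1: 1 → 22 → 25 → 10 → 4 → 7 → 19 → … (one orbit).
7 cycles of lengths [9, 9, 3, 3, 1, 1, 1].
7 cycles on 27: each ℓ→(−1)^(ℓ−1), product (−1)^20 = +1.

+1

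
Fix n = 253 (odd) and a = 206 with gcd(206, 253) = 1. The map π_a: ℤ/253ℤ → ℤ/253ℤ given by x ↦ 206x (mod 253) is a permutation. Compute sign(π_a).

+1

Trace 160: π^k(160) = [160, 70, 252, 47, 68, 93, 183] for k=0..6.
π_206 has 35 disjoint cycles with lengths [10, 10, 10, 10, 10, 10, 10, 10, 10, 10, 10, 10, 10, 10, 10, 10, 10, 10, 10, 10, 10, 10, 10, 2, 2, 2, 2, 2, 2, 2, 2, 2, 2, 2, 1] on {0,…,252}.
35 cycles on 253: each ℓ→(−1)^(ℓ−1), product (−1)^218 = +1.
Zolotarev: (206|253) = +1, matching the cycle-count sign.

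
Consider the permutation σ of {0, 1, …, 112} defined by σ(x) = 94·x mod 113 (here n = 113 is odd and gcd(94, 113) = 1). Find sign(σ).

-1

Orbit of 48 under x↦94x: [48, 105, 39, 50, 67, 83, 5]… (length divides ord_113(94)).
The orbit structure of x ↦ 94x mod 113: 2 orbits of sizes [112, 1].
With 2 cycles on 113 points, sign = (−1)^{113−2} = -1.
Via Zolotarev, sign(π_{94}) = (94|113) = -1.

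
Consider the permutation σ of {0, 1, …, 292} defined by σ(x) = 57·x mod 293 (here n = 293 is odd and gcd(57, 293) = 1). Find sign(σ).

+1

Orbit of 235 under x↦57x: [235, 210, 250, 186, 54, 148, 232]… (length divides ord_293(57)).
Decompose π into cycles: lengths [73, 73, 73, 73, 1] (5 cycles, including the fixed point 0).
Σ(ℓ_i−1) = 293−5 = 288; sign = (−1)^288 = +1.
Check: (57/293) = +1 by Zolotarev.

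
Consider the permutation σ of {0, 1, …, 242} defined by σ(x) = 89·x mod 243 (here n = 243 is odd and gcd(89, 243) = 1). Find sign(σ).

-1

Start at x=170: 170 → 64 → 107 → 46 → 206 → 109 → 224 → … (one orbit).
Cycle lengths of π_89 on ℤ/243ℤ: [54, 54, 54, 18, 18, 18, 6, 6, 6, 2, 2, 2, 2, 1]; 14 cycles in total.
Σ(ℓ_i−1) = 243−14 = 229; sign = (−1)^229 = -1.
Via Zolotarev, sign(π_{89}) = (89|243) = -1.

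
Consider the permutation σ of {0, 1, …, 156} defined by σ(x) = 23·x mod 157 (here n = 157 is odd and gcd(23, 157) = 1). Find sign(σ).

-1

Orbit of 8 under x↦23x: [8, 27, 150, 153, 65, 82, 2]… (length divides ord_157(23)).
4 cycles of lengths [52, 52, 52, 1].
n − c = 157 − 4 = 153; sign = (−1)^153 = -1.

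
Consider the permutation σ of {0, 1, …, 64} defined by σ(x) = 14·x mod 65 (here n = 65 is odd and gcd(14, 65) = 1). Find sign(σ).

Orbit of 1 under x↦14x: [1, 14]… (length divides ord_65(14)).
39 cycles of lengths [2, 2, 2, 2, 2, 2, 2, 2, 2, 2, 2, 2, 2, 2, 2, 2, 2, 2, 2, 2, 2, 2, 2, 2, 2, 2, 1, 1, 1, 1, 1, 1, 1, 1, 1, 1, 1, 1, 1].
Σ(ℓ_i−1) = 65−39 = 26; sign = (−1)^26 = +1.
Zolotarev: (14|65) = +1, matching the cycle-count sign.

+1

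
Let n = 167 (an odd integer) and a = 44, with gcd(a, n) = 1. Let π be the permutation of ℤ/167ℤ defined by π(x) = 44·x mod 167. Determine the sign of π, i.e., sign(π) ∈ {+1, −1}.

+1

Orbit of 18 under x↦44x: [18, 124, 112, 85, 66, 65, 21]… (length divides ord_167(44)).
π_44 has 3 disjoint cycles with lengths [83, 83, 1] on {0,…,166}.
167 − 3 = 164 transpositions; sign(π) = (−1)^164 = +1.
Check: (44/167) = +1 by Zolotarev.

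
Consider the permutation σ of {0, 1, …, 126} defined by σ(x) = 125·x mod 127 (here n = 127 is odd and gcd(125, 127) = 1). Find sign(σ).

Trace 4: π^k(4) = [4, 119, 16, 95, 64, 126, 2] for k=0..6.
Cycle type of π: 14×9 + 1; total 10 cycles.
10 cycles on 127: each ℓ→(−1)^(ℓ−1), product (−1)^117 = -1.
Check: (125/127) = -1 by Zolotarev.

-1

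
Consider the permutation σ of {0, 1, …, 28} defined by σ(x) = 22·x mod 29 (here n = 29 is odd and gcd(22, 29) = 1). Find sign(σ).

Orbit of 13 under x↦22x: [13, 25, 28, 7, 9, 24, 6]… (length divides ord_29(22)).
Decompose π into cycles: lengths [14, 14, 1] (3 cycles, including the fixed point 0).
3 cycles on 29: each ℓ→(−1)^(ℓ−1), product (−1)^26 = +1.
Check: (22/29) = +1 by Zolotarev.

+1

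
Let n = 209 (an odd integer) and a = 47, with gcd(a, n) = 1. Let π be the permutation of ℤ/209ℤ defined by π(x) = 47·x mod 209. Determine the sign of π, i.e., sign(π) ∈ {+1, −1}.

+1

Orbit of 130 under x↦47x: [130, 49, 4, 188, 58, 9, 5]… (length divides ord_209(47)).
The orbit structure of x ↦ 47x mod 209: 9 orbits of sizes [45, 45, 45, 45, 9, 9, 5, 5, 1].
Σ(ℓ_i−1) = 209−9 = 200; sign = (−1)^200 = +1.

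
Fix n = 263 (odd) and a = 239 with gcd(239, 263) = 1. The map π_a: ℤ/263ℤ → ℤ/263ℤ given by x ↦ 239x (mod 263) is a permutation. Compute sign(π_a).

-1

Trace 136: π^k(136) = [136, 155, 225, 123, 204, 101, 206] for k=0..6.
Cycle lengths of π_239 on ℤ/263ℤ: [262, 1]; 2 cycles in total.
With 2 cycles on 263 points, sign = (−1)^{263−2} = -1.
Check: (239/263) = -1 by Zolotarev.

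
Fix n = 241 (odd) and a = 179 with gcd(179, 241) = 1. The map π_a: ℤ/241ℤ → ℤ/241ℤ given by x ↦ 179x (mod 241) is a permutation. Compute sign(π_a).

-1

Trace 104: π^k(104) = [104, 59, 198, 15, 34, 61, 74] for k=0..6.
The orbit structure of x ↦ 179x mod 241: 2 orbits of sizes [240, 1].
sign(π) = (−1)^{n − #cycles} = (−1)^{241−2} = (−1)^239 = -1.
The Jacobi symbol (179|241) = -1 (Zolotarev) agrees.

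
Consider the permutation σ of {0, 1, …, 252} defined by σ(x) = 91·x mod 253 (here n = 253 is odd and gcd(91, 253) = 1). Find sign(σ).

-1

Start at x=91: 91 → 185 → 137 → 70 → 45 → 47 → 229 → … (one orbit).
π_91 has 36 disjoint cycles with lengths [10, 10, 10, 10, 10, 10, 10, 10, 10, 10, 10, 10, 10, 10, 10, 10, 10, 10, 10, 10, 10, 10, 5, 5, 2, 2, 2, 2, 2, 2, 2, 2, 2, 2, 2, 1] on {0,…,252}.
Σ(ℓ_i−1) = 253−36 = 217; sign = (−1)^217 = -1.
The Jacobi symbol (91|253) = -1 (Zolotarev) agrees.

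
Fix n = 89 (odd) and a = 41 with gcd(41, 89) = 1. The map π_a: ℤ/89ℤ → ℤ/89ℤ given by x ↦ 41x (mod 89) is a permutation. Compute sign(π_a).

-1

Start at x=83: 83 → 21 → 60 → 57 → 23 → 53 → 37 → … (one orbit).
π_41 has 2 disjoint cycles with lengths [88, 1] on {0,…,88}.
n − c = 89 − 2 = 87; sign = (−1)^87 = -1.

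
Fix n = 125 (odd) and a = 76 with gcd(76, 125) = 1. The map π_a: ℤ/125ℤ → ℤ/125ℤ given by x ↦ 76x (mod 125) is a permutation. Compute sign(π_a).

Start at x=26: 26 → 101 → 51 → 1 → 76 → 26 (one orbit).
Cycle type of π: 5×20 + 1×25; total 45 cycles.
Σ(ℓ_i−1) = 125−45 = 80; sign = (−1)^80 = +1.
Via Zolotarev, sign(π_{76}) = (76|125) = +1.

+1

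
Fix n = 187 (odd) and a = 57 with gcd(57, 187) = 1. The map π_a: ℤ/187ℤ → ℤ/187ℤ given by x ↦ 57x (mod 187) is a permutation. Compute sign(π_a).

Trace 15: π^k(15) = [15, 107, 115, 10, 9, 139, 69] for k=0..6.
π_57 has 5 disjoint cycles with lengths [80, 80, 16, 10, 1] on {0,…,186}.
With 5 cycles on 187 points, sign = (−1)^{187−5} = +1.
(57|187)_J = +1 (Zolotarev's lemma cross-check).

+1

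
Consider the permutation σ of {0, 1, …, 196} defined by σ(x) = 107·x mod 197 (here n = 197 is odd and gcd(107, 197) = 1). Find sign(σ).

+1

Orbit of 61 under x↦107x: [61, 26, 24, 7, 158, 161, 88]… (length divides ord_197(107)).
Cycle type of π: 98×2 + 1; total 3 cycles.
sign(π) = (−1)^{n − #cycles} = (−1)^{197−3} = (−1)^194 = +1.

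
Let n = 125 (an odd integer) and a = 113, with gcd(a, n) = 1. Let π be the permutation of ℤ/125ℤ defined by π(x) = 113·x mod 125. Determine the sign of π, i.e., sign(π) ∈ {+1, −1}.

-1

Orbit of 88 under x↦113x: [88, 69, 47, 61, 18, 34, 92]… (length divides ord_125(113)).
π_113 has 4 disjoint cycles with lengths [100, 20, 4, 1] on {0,…,124}.
n − c = 125 − 4 = 121; sign = (−1)^121 = -1.
Check: (113/125) = -1 by Zolotarev.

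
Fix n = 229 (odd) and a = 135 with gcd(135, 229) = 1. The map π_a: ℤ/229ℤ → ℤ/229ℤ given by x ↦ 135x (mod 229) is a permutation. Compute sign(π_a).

Start at x=94: 94 → 95 → 1 → 135 → 134 → 228 → 94 (one orbit).
Cycle lengths of π_135 on ℤ/229ℤ: [6, 6, 6, 6, 6, 6, 6, 6, 6, 6, 6, 6, 6, 6, 6, 6, 6, 6, 6, 6, 6, 6, 6, 6, 6, 6, 6, 6, 6, 6, 6, 6, 6, 6, 6, 6, 6, 6, 1]; 39 cycles in total.
sign(π) = (−1)^{n − #cycles} = (−1)^{229−39} = (−1)^190 = +1.

+1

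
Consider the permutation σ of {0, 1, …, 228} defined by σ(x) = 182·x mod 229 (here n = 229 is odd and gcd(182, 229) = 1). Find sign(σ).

Orbit of 132 under x↦182x: [132, 208, 71, 98, 203, 77, 45]… (length divides ord_229(182)).
2 cycles of lengths [228, 1].
Σ(ℓ_i−1) = 229−2 = 227; sign = (−1)^227 = -1.

-1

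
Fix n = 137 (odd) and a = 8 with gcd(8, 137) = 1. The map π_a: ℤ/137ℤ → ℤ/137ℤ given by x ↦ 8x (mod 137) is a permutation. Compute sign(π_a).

+1

Orbit of 34 under x↦8x: [34, 135, 121, 9, 72, 28, 87]… (length divides ord_137(8)).
Cycle type of π: 68×2 + 1; total 3 cycles.
Σ(ℓ_i−1) = 137−3 = 134; sign = (−1)^134 = +1.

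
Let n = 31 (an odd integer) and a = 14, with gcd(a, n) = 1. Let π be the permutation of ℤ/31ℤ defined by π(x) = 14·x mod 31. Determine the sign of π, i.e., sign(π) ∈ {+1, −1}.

+1

Orbit of 2 under x↦14x: [2, 28, 20, 1, 14, 10, 16]… (length divides ord_31(14)).
3 cycles of lengths [15, 15, 1].
n − c = 31 − 3 = 28; sign = (−1)^28 = +1.
The Jacobi symbol (14|31) = +1 (Zolotarev) agrees.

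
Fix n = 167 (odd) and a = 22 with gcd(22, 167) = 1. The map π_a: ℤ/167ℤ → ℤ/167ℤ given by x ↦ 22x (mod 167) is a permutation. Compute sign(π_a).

+1

Start at x=58: 58 → 107 → 16 → 18 → 62 → 28 → 115 → … (one orbit).
3 cycles of lengths [83, 83, 1].
n − c = 167 − 3 = 164; sign = (−1)^164 = +1.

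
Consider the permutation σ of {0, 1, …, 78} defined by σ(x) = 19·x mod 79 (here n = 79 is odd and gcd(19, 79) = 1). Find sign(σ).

+1

Start at x=52: 52 → 40 → 49 → 62 → 72 → 25 → 1 → … (one orbit).
Cycle lengths of π_19 on ℤ/79ℤ: [39, 39, 1]; 3 cycles in total.
With 3 cycles on 79 points, sign = (−1)^{79−3} = +1.
The Jacobi symbol (19|79) = +1 (Zolotarev) agrees.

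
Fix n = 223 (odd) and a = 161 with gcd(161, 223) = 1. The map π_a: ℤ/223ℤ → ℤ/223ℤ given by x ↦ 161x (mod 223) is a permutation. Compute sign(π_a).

-1

Trace 174: π^k(174) = [174, 139, 79, 8, 173, 201, 26] for k=0..6.
Cycle lengths of π_161 on ℤ/223ℤ: [222, 1]; 2 cycles in total.
223 − 2 = 221 transpositions; sign(π) = (−1)^221 = -1.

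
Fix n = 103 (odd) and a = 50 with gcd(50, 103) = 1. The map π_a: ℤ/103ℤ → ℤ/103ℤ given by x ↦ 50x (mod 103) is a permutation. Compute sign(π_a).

+1

Trace 38: π^k(38) = [38, 46, 34, 52, 25, 14, 82] for k=0..6.
3 cycles of lengths [51, 51, 1].
Σ(ℓ_i−1) = 103−3 = 100; sign = (−1)^100 = +1.
Via Zolotarev, sign(π_{50}) = (50|103) = +1.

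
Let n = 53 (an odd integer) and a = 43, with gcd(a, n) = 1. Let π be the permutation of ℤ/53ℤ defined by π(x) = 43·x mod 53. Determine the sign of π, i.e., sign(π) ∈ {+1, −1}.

Trace 10: π^k(10) = [10, 6, 46, 17, 42, 4, 13] for k=0..6.
π_43 has 3 disjoint cycles with lengths [26, 26, 1] on {0,…,52}.
Σ(ℓ_i−1) = 53−3 = 50; sign = (−1)^50 = +1.

+1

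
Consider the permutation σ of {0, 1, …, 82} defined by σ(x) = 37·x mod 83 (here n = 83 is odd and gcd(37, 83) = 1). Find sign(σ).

+1

Orbit of 75 under x↦37x: [75, 36, 4, 65, 81, 9, 1]… (length divides ord_83(37)).
3 cycles of lengths [41, 41, 1].
sign(π) = (−1)^{n − #cycles} = (−1)^{83−3} = (−1)^80 = +1.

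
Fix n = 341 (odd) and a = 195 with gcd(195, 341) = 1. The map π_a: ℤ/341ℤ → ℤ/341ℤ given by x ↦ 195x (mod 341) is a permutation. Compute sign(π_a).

Start at x=224: 224 → 32 → 102 → 112 → 16 → 51 → 56 → … (one orbit).
14 cycles of lengths [30, 30, 30, 30, 30, 30, 30, 30, 30, 30, 15, 15, 10, 1].
Σ(ℓ_i−1) = 341−14 = 327; sign = (−1)^327 = -1.
(195|341)_J = -1 (Zolotarev's lemma cross-check).

-1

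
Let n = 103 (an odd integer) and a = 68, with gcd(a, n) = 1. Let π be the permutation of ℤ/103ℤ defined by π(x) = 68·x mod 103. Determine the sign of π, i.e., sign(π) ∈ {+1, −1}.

+1

Start at x=34: 34 → 46 → 38 → 9 → 97 → 4 → 66 → … (one orbit).
π_68 has 3 disjoint cycles with lengths [51, 51, 1] on {0,…,102}.
n − c = 103 − 3 = 100; sign = (−1)^100 = +1.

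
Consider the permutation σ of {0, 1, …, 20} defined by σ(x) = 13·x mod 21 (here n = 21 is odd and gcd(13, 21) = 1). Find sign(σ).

-1

Start at x=1: 1 → 13 → 1 (one orbit).
Cycle type of π: 2×9 + 1×3; total 12 cycles.
12 cycles on 21: each ℓ→(−1)^(ℓ−1), product (−1)^9 = -1.
Zolotarev: (13|21) = -1, matching the cycle-count sign.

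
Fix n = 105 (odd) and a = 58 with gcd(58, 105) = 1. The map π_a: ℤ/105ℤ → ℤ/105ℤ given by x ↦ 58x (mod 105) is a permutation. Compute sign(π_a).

-1

Start at x=43: 43 → 79 → 67 → 1 → 58 → 4 → 22 → … (one orbit).
Cycle lengths of π_58 on ℤ/105ℤ: [12, 12, 12, 12, 12, 12, 4, 4, 4, 3, 3, 3, 3, 3, 3, 1, 1, 1]; 18 cycles in total.
18 cycles on 105: each ℓ→(−1)^(ℓ−1), product (−1)^87 = -1.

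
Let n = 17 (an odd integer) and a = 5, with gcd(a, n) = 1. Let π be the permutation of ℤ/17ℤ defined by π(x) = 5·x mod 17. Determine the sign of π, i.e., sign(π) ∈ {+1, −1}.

-1

Start at x=12: 12 → 9 → 11 → 4 → 3 → 15 → 7 → … (one orbit).
Cycle type of π: 16 + 1; total 2 cycles.
2 cycles on 17: each ℓ→(−1)^(ℓ−1), product (−1)^15 = -1.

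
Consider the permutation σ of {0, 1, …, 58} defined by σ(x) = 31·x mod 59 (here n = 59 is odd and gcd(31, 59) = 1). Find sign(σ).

Trace 18: π^k(18) = [18, 27, 11, 46, 10, 15, 52] for k=0..6.
Decompose π into cycles: lengths [58, 1] (2 cycles, including the fixed point 0).
n − c = 59 − 2 = 57; sign = (−1)^57 = -1.
Via Zolotarev, sign(π_{31}) = (31|59) = -1.

-1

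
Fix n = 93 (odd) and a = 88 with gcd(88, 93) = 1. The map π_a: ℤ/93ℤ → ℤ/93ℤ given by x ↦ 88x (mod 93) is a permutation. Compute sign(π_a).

-1

Trace 61: π^k(61) = [61, 67, 37, 1, 88, 25] for k=0..5.
π_88 has 18 disjoint cycles with lengths [6, 6, 6, 6, 6, 6, 6, 6, 6, 6, 6, 6, 6, 6, 6, 1, 1, 1] on {0,…,92}.
93 − 18 = 75 transpositions; sign(π) = (−1)^75 = -1.
The Jacobi symbol (88|93) = -1 (Zolotarev) agrees.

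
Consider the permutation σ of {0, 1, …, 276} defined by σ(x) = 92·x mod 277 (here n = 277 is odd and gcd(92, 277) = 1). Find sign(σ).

Orbit of 19 under x↦92x: [19, 86, 156, 225, 202, 25, 84]… (length divides ord_277(92)).
Decompose π into cycles: lengths [138, 138, 1] (3 cycles, including the fixed point 0).
With 3 cycles on 277 points, sign = (−1)^{277−3} = +1.
The Jacobi symbol (92|277) = +1 (Zolotarev) agrees.

+1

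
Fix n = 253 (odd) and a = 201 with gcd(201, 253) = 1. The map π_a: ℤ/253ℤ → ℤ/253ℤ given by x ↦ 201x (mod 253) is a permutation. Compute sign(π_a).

Start at x=245: 245 → 163 → 126 → 26 → 166 → 223 → 42 → … (one orbit).
The orbit structure of x ↦ 201x mod 253: 6 orbits of sizes [110, 110, 22, 5, 5, 1].
With 6 cycles on 253 points, sign = (−1)^{253−6} = -1.
Via Zolotarev, sign(π_{201}) = (201|253) = -1.

-1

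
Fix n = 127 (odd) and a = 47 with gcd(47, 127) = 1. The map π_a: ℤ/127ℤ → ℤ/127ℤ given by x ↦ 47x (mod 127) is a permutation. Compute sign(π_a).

Start at x=50: 50 → 64 → 87 → 25 → 32 → 107 → 76 → … (one orbit).
π_47 has 7 disjoint cycles with lengths [21, 21, 21, 21, 21, 21, 1] on {0,…,126}.
With 7 cycles on 127 points, sign = (−1)^{127−7} = +1.

+1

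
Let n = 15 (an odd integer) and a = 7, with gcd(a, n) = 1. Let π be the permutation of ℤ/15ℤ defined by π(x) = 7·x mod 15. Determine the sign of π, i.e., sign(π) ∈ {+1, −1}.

-1

Orbit of 7 under x↦7x: [7, 4, 13, 1]… (length divides ord_15(7)).
Cycle type of π: 4×3 + 1×3; total 6 cycles.
With 6 cycles on 15 points, sign = (−1)^{15−6} = -1.
Via Zolotarev, sign(π_{7}) = (7|15) = -1.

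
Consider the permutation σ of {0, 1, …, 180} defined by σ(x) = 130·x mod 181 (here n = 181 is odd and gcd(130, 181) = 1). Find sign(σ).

Trace 110: π^k(110) = [110, 1, 130, 67, 22, 145, 26] for k=0..6.
4 cycles of lengths [60, 60, 60, 1].
4 cycles on 181: each ℓ→(−1)^(ℓ−1), product (−1)^177 = -1.
Check: (130/181) = -1 by Zolotarev.

-1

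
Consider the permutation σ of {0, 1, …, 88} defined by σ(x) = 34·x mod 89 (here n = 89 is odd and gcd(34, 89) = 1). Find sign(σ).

Orbit of 1 under x↦34x: [1, 34, 88, 55]… (length divides ord_89(34)).
The orbit structure of x ↦ 34x mod 89: 23 orbits of sizes [4, 4, 4, 4, 4, 4, 4, 4, 4, 4, 4, 4, 4, 4, 4, 4, 4, 4, 4, 4, 4, 4, 1].
sign(π) = (−1)^{n − #cycles} = (−1)^{89−23} = (−1)^66 = +1.
The Jacobi symbol (34|89) = +1 (Zolotarev) agrees.

+1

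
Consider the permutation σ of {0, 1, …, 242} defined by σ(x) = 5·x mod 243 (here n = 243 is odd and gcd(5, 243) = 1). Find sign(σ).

-1

Start at x=76: 76 → 137 → 199 → 23 → 115 → 89 → 202 → … (one orbit).
The orbit structure of x ↦ 5x mod 243: 6 orbits of sizes [162, 54, 18, 6, 2, 1].
243 − 6 = 237 transpositions; sign(π) = (−1)^237 = -1.
The Jacobi symbol (5|243) = -1 (Zolotarev) agrees.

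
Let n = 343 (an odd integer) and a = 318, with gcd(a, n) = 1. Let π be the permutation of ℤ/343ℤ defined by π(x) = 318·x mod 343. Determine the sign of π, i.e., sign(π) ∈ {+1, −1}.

Start at x=48: 48 → 172 → 159 → 141 → 248 → 317 → 307 → … (one orbit).
Cycle lengths of π_318 on ℤ/343ℤ: [294, 42, 6, 1]; 4 cycles in total.
343 − 4 = 339 transpositions; sign(π) = (−1)^339 = -1.
Check: (318/343) = -1 by Zolotarev.

-1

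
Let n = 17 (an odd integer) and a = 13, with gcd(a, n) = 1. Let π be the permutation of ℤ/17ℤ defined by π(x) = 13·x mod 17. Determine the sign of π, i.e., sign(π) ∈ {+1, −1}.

+1

Orbit of 4 under x↦13x: [4, 1, 13, 16]… (length divides ord_17(13)).
The orbit structure of x ↦ 13x mod 17: 5 orbits of sizes [4, 4, 4, 4, 1].
Σ(ℓ_i−1) = 17−5 = 12; sign = (−1)^12 = +1.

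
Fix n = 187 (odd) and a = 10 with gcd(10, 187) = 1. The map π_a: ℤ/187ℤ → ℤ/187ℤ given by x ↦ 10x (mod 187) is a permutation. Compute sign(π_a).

Start at x=67: 67 → 109 → 155 → 54 → 166 → 164 → 144 → … (one orbit).
Decompose π into cycles: lengths [16, 16, 16, 16, 16, 16, 16, 16, 16, 16, 16, 2, 2, 2, 2, 2, 1] (17 cycles, including the fixed point 0).
187 − 17 = 170 transpositions; sign(π) = (−1)^170 = +1.
Zolotarev: (10|187) = +1, matching the cycle-count sign.

+1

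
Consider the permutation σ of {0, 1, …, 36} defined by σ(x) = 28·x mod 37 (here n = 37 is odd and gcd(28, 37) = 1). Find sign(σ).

+1

Trace 12: π^k(12) = [12, 3, 10, 21, 33, 36, 9] for k=0..6.
Cycle lengths of π_28 on ℤ/37ℤ: [18, 18, 1]; 3 cycles in total.
3 cycles on 37: each ℓ→(−1)^(ℓ−1), product (−1)^34 = +1.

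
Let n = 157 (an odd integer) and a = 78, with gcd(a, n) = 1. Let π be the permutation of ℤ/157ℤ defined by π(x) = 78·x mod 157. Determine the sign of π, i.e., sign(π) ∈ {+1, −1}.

Start at x=130: 130 → 92 → 111 → 23 → 67 → 45 → 56 → … (one orbit).
Decompose π into cycles: lengths [52, 52, 52, 1] (4 cycles, including the fixed point 0).
sign(π) = (−1)^{n − #cycles} = (−1)^{157−4} = (−1)^153 = -1.

-1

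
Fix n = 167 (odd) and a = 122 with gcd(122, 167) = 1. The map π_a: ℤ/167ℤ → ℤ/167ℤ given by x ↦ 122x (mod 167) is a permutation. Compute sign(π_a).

+1

Trace 97: π^k(97) = [97, 144, 33, 18, 25, 44, 24] for k=0..6.
π_122 has 3 disjoint cycles with lengths [83, 83, 1] on {0,…,166}.
sign(π) = (−1)^{n − #cycles} = (−1)^{167−3} = (−1)^164 = +1.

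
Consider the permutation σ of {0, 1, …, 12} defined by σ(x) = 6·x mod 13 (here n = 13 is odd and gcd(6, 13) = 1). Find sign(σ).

Orbit of 9 under x↦6x: [9, 2, 12, 7, 3, 5, 4]… (length divides ord_13(6)).
π_6 has 2 disjoint cycles with lengths [12, 1] on {0,…,12}.
Σ(ℓ_i−1) = 13−2 = 11; sign = (−1)^11 = -1.

-1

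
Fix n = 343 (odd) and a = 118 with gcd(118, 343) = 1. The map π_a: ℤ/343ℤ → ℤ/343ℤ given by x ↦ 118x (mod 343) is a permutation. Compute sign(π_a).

-1

Orbit of 267 under x↦118x: [267, 293, 274, 90, 330, 181, 92]… (length divides ord_343(118)).
10 cycles of lengths [98, 98, 98, 14, 14, 14, 2, 2, 2, 1].
n − c = 343 − 10 = 333; sign = (−1)^333 = -1.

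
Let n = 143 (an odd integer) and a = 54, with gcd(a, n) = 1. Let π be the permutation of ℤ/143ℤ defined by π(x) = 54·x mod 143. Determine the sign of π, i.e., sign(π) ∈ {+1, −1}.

Trace 98: π^k(98) = [98, 1, 54, 56, 21, 133, 32] for k=0..6.
Decompose π into cycles: lengths [12, 12, 12, 12, 12, 12, 12, 12, 12, 12, 12, 2, 2, 2, 2, 2, 1] (17 cycles, including the fixed point 0).
17 cycles on 143: each ℓ→(−1)^(ℓ−1), product (−1)^126 = +1.

+1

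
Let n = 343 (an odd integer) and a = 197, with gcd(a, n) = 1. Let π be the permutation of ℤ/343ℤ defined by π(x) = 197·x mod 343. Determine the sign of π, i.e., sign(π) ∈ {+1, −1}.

Orbit of 246 under x↦197x: [246, 99, 295, 148, 1, 197, 50]… (length divides ord_343(197)).
Decompose π into cycles: lengths [7, 7, 7, 7, 7, 7, 7, 7, 7, 7, 7, 7, 7, 7, 7, 7, 7, 7, 7, 7, 7, 7, 7, 7, 7, 7, 7, 7, 7, 7, 7, 7, 7, 7, 7, 7, 7, 7, 7, 7, 7, 7, 1, 1, 1, 1, 1, 1, 1, 1, 1, 1, 1, 1, 1, 1, 1, 1, 1, 1, 1, 1, 1, 1, 1, 1, 1, 1, 1, 1, 1, 1, 1, 1, 1, 1, 1, 1, 1, 1, 1, 1, 1, 1, 1, 1, 1, 1, 1, 1, 1] (91 cycles, including the fixed point 0).
n − c = 343 − 91 = 252; sign = (−1)^252 = +1.
Zolotarev: (197|343) = +1, matching the cycle-count sign.

+1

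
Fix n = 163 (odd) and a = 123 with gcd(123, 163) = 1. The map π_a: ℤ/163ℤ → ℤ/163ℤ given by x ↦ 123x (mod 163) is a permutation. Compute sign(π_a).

Orbit of 162 under x↦123x: [162, 40, 30, 104, 78, 140, 105]… (length divides ord_163(123)).
Cycle lengths of π_123 on ℤ/163ℤ: [18, 18, 18, 18, 18, 18, 18, 18, 18, 1]; 10 cycles in total.
10 cycles on 163: each ℓ→(−1)^(ℓ−1), product (−1)^153 = -1.
Zolotarev: (123|163) = -1, matching the cycle-count sign.

-1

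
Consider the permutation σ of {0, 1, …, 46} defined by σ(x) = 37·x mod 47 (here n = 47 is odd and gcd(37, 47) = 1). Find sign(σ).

Trace 25: π^k(25) = [25, 32, 9, 4, 7, 24, 42] for k=0..6.
Decompose π into cycles: lengths [23, 23, 1] (3 cycles, including the fixed point 0).
n − c = 47 − 3 = 44; sign = (−1)^44 = +1.

+1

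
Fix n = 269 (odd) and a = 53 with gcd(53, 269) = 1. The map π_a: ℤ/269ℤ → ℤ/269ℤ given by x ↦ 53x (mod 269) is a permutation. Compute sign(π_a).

+1

Start at x=169: 169 → 80 → 205 → 105 → 185 → 121 → 226 → … (one orbit).
π_53 has 5 disjoint cycles with lengths [67, 67, 67, 67, 1] on {0,…,268}.
Σ(ℓ_i−1) = 269−5 = 264; sign = (−1)^264 = +1.
The Jacobi symbol (53|269) = +1 (Zolotarev) agrees.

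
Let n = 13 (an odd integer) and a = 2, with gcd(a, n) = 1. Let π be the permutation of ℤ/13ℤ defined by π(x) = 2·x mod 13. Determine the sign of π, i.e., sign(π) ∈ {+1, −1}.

Start at x=7: 7 → 1 → 2 → 4 → 8 → 3 → 6 → … (one orbit).
2 cycles of lengths [12, 1].
2 cycles on 13: each ℓ→(−1)^(ℓ−1), product (−1)^11 = -1.
Check: (2/13) = -1 by Zolotarev.

-1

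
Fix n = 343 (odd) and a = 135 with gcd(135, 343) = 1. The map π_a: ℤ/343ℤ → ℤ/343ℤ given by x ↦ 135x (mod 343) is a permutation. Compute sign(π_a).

+1

Trace 253: π^k(253) = [253, 198, 319, 190, 268, 165, 323] for k=0..6.
7 cycles of lengths [147, 147, 21, 21, 3, 3, 1].
343 − 7 = 336 transpositions; sign(π) = (−1)^336 = +1.
Via Zolotarev, sign(π_{135}) = (135|343) = +1.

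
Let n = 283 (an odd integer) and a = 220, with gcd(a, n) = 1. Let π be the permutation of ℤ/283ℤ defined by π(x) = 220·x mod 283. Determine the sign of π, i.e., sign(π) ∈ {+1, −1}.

-1

Orbit of 177 under x↦220x: [177, 169, 107, 51, 183, 74, 149]… (length divides ord_283(220)).
Decompose π into cycles: lengths [282, 1] (2 cycles, including the fixed point 0).
sign(π) = (−1)^{n − #cycles} = (−1)^{283−2} = (−1)^281 = -1.
(220|283)_J = -1 (Zolotarev's lemma cross-check).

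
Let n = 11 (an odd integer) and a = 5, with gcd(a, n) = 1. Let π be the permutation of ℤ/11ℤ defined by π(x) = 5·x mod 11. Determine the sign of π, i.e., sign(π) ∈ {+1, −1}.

+1

Start at x=3: 3 → 4 → 9 → 1 → 5 → 3 (one orbit).
π_5 has 3 disjoint cycles with lengths [5, 5, 1] on {0,…,10}.
3 cycles on 11: each ℓ→(−1)^(ℓ−1), product (−1)^8 = +1.
(5|11)_J = +1 (Zolotarev's lemma cross-check).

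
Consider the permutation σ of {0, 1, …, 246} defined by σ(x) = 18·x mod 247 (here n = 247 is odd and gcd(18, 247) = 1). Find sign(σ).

+1

Orbit of 151 under x↦18x: [151, 1, 18, 77]… (length divides ord_247(18)).
Decompose π into cycles: lengths [4, 4, 4, 4, 4, 4, 4, 4, 4, 4, 4, 4, 4, 4, 4, 4, 4, 4, 4, 4, 4, 4, 4, 4, 4, 4, 4, 4, 4, 4, 4, 4, 4, 4, 4, 4, 4, 4, 4, 4, 4, 4, 4, 4, 4, 4, 4, 4, 4, 4, 4, 4, 4, 4, 4, 4, 4, 2, 2, 2, 2, 2, 2, 2, 2, 2, 1] (67 cycles, including the fixed point 0).
sign(π) = (−1)^{n − #cycles} = (−1)^{247−67} = (−1)^180 = +1.
Zolotarev: (18|247) = +1, matching the cycle-count sign.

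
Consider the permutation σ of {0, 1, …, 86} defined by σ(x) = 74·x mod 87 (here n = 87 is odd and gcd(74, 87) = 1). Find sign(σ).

-1

Trace 74: π^k(74) = [74, 82, 65, 25, 23, 49, 59] for k=0..6.
π_74 has 10 disjoint cycles with lengths [14, 14, 14, 14, 7, 7, 7, 7, 2, 1] on {0,…,86}.
10 cycles on 87: each ℓ→(−1)^(ℓ−1), product (−1)^77 = -1.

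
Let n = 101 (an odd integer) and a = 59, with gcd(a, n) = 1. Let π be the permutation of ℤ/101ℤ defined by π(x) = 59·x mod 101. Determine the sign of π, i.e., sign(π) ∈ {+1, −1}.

-1

Start at x=18: 18 → 52 → 38 → 20 → 69 → 31 → 11 → … (one orbit).
The orbit structure of x ↦ 59x mod 101: 2 orbits of sizes [100, 1].
n − c = 101 − 2 = 99; sign = (−1)^99 = -1.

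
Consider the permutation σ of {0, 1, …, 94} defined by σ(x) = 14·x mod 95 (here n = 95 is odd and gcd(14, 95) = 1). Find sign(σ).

-1

Trace 34: π^k(34) = [34, 1, 14, 6, 84, 36, 29] for k=0..6.
Decompose π into cycles: lengths [18, 18, 18, 18, 18, 2, 2, 1] (8 cycles, including the fixed point 0).
Σ(ℓ_i−1) = 95−8 = 87; sign = (−1)^87 = -1.
Zolotarev: (14|95) = -1, matching the cycle-count sign.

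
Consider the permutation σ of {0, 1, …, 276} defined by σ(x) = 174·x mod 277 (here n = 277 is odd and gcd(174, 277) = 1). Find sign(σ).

-1

Start at x=95: 95 → 187 → 129 → 9 → 181 → 193 → 65 → … (one orbit).
Decompose π into cycles: lengths [276, 1] (2 cycles, including the fixed point 0).
2 cycles on 277: each ℓ→(−1)^(ℓ−1), product (−1)^275 = -1.
Check: (174/277) = -1 by Zolotarev.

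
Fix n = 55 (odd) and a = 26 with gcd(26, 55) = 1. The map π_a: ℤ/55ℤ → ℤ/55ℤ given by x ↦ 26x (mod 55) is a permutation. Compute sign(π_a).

Orbit of 26 under x↦26x: [26, 16, 31, 36, 1]… (length divides ord_55(26)).
15 cycles of lengths [5, 5, 5, 5, 5, 5, 5, 5, 5, 5, 1, 1, 1, 1, 1].
sign(π) = (−1)^{n − #cycles} = (−1)^{55−15} = (−1)^40 = +1.

+1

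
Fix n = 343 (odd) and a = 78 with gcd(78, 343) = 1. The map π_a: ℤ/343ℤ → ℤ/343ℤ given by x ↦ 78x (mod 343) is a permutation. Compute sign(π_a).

+1

Start at x=71: 71 → 50 → 127 → 302 → 232 → 260 → 43 → … (one orbit).
π_78 has 19 disjoint cycles with lengths [49, 49, 49, 49, 49, 49, 7, 7, 7, 7, 7, 7, 1, 1, 1, 1, 1, 1, 1] on {0,…,342}.
19 cycles on 343: each ℓ→(−1)^(ℓ−1), product (−1)^324 = +1.
(78|343)_J = +1 (Zolotarev's lemma cross-check).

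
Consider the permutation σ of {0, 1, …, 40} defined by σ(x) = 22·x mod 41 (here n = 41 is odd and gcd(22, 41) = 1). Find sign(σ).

-1

Trace 32: π^k(32) = [32, 7, 31, 26, 39, 38, 16] for k=0..6.
π_22 has 2 disjoint cycles with lengths [40, 1] on {0,…,40}.
41 − 2 = 39 transpositions; sign(π) = (−1)^39 = -1.
(22|41)_J = -1 (Zolotarev's lemma cross-check).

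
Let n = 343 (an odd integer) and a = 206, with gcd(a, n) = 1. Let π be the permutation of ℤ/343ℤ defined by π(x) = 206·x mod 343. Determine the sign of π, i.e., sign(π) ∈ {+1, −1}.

Start at x=260: 260 → 52 → 79 → 153 → 305 → 61 → 218 → … (one orbit).
π_206 has 4 disjoint cycles with lengths [294, 42, 6, 1] on {0,…,342}.
n − c = 343 − 4 = 339; sign = (−1)^339 = -1.
Zolotarev: (206|343) = -1, matching the cycle-count sign.

-1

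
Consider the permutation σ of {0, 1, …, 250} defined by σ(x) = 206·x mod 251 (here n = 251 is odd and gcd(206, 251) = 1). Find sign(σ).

-1

Orbit of 37 under x↦206x: [37, 92, 127, 58, 151, 233, 57]… (length divides ord_251(206)).
Cycle type of π: 250 + 1; total 2 cycles.
sign(π) = (−1)^{n − #cycles} = (−1)^{251−2} = (−1)^249 = -1.
The Jacobi symbol (206|251) = -1 (Zolotarev) agrees.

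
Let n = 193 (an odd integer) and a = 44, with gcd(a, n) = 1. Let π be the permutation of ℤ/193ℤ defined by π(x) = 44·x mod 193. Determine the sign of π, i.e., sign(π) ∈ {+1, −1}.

-1

Trace 114: π^k(114) = [114, 191, 105, 181, 51, 121, 113] for k=0..6.
Cycle type of π: 192 + 1; total 2 cycles.
With 2 cycles on 193 points, sign = (−1)^{193−2} = -1.
The Jacobi symbol (44|193) = -1 (Zolotarev) agrees.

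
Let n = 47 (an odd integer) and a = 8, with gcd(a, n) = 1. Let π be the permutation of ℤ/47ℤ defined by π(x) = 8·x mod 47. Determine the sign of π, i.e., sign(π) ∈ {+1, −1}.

+1

Orbit of 14 under x↦8x: [14, 18, 3, 24, 4, 32, 21]… (length divides ord_47(8)).
Decompose π into cycles: lengths [23, 23, 1] (3 cycles, including the fixed point 0).
3 cycles on 47: each ℓ→(−1)^(ℓ−1), product (−1)^44 = +1.
(8|47)_J = +1 (Zolotarev's lemma cross-check).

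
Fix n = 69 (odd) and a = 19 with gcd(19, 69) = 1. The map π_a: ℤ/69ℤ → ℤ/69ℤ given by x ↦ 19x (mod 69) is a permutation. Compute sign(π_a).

Orbit of 61 under x↦19x: [61, 55, 10, 52, 22, 4, 7]… (length divides ord_69(19)).
6 cycles of lengths [22, 22, 22, 1, 1, 1].
sign(π) = (−1)^{n − #cycles} = (−1)^{69−6} = (−1)^63 = -1.
Check: (19/69) = -1 by Zolotarev.

-1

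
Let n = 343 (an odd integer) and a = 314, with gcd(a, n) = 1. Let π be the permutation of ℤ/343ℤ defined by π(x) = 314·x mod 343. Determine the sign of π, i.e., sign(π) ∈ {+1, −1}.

-1

Trace 167: π^k(167) = [167, 302, 160, 162, 104, 71, 342] for k=0..6.
π_314 has 10 disjoint cycles with lengths [98, 98, 98, 14, 14, 14, 2, 2, 2, 1] on {0,…,342}.
Σ(ℓ_i−1) = 343−10 = 333; sign = (−1)^333 = -1.
Check: (314/343) = -1 by Zolotarev.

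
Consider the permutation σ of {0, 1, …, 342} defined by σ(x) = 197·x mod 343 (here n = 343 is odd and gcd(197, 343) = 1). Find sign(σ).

+1

Start at x=295: 295 → 148 → 1 → 197 → 50 → 246 → 99 → 295 (one orbit).
The orbit structure of x ↦ 197x mod 343: 91 orbits of sizes [7, 7, 7, 7, 7, 7, 7, 7, 7, 7, 7, 7, 7, 7, 7, 7, 7, 7, 7, 7, 7, 7, 7, 7, 7, 7, 7, 7, 7, 7, 7, 7, 7, 7, 7, 7, 7, 7, 7, 7, 7, 7, 1, 1, 1, 1, 1, 1, 1, 1, 1, 1, 1, 1, 1, 1, 1, 1, 1, 1, 1, 1, 1, 1, 1, 1, 1, 1, 1, 1, 1, 1, 1, 1, 1, 1, 1, 1, 1, 1, 1, 1, 1, 1, 1, 1, 1, 1, 1, 1, 1].
sign(π) = (−1)^{n − #cycles} = (−1)^{343−91} = (−1)^252 = +1.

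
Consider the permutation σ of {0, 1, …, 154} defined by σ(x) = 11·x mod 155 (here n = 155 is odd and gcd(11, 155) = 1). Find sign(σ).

-1

Start at x=91: 91 → 71 → 6 → 66 → 106 → 81 → 116 → … (one orbit).
10 cycles of lengths [30, 30, 30, 30, 30, 1, 1, 1, 1, 1].
Σ(ℓ_i−1) = 155−10 = 145; sign = (−1)^145 = -1.
The Jacobi symbol (11|155) = -1 (Zolotarev) agrees.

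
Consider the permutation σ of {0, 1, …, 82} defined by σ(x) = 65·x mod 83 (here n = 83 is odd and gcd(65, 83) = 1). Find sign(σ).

+1

Start at x=81: 81 → 36 → 16 → 44 → 38 → 63 → 28 → … (one orbit).
Cycle type of π: 41×2 + 1; total 3 cycles.
sign(π) = (−1)^{n − #cycles} = (−1)^{83−3} = (−1)^80 = +1.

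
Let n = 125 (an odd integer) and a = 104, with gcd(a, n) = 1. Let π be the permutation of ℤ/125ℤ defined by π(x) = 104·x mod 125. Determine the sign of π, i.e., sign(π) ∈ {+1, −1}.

Start at x=9: 9 → 61 → 94 → 26 → 79 → 91 → 89 → … (one orbit).
Decompose π into cycles: lengths [50, 50, 10, 10, 2, 2, 1] (7 cycles, including the fixed point 0).
7 cycles on 125: each ℓ→(−1)^(ℓ−1), product (−1)^118 = +1.
Check: (104/125) = +1 by Zolotarev.

+1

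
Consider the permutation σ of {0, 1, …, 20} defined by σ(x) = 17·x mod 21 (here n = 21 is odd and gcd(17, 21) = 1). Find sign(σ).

Trace 16: π^k(16) = [16, 20, 4, 5, 1, 17] for k=0..5.
Decompose π into cycles: lengths [6, 6, 6, 2, 1] (5 cycles, including the fixed point 0).
21 − 5 = 16 transpositions; sign(π) = (−1)^16 = +1.

+1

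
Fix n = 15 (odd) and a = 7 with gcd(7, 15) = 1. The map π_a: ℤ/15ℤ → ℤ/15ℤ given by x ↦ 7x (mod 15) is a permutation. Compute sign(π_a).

Orbit of 1 under x↦7x: [1, 7, 4, 13]… (length divides ord_15(7)).
Decompose π into cycles: lengths [4, 4, 4, 1, 1, 1] (6 cycles, including the fixed point 0).
With 6 cycles on 15 points, sign = (−1)^{15−6} = -1.

-1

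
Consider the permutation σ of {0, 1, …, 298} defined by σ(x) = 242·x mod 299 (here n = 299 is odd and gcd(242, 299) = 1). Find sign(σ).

Trace 1: π^k(1) = [1, 242, 259, 187, 105, 294, 285] for k=0..6.
The orbit structure of x ↦ 242x mod 299: 12 orbits of sizes [44, 44, 44, 44, 44, 44, 11, 11, 4, 4, 4, 1].
n − c = 299 − 12 = 287; sign = (−1)^287 = -1.
The Jacobi symbol (242|299) = -1 (Zolotarev) agrees.

-1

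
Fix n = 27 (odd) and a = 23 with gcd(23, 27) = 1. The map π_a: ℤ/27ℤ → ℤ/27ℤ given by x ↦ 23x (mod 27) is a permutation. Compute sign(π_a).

-1

Orbit of 22 under x↦23x: [22, 20, 1, 23, 16, 17, 13]… (length divides ord_27(23)).
Decompose π into cycles: lengths [18, 6, 2, 1] (4 cycles, including the fixed point 0).
With 4 cycles on 27 points, sign = (−1)^{27−4} = -1.
Zolotarev: (23|27) = -1, matching the cycle-count sign.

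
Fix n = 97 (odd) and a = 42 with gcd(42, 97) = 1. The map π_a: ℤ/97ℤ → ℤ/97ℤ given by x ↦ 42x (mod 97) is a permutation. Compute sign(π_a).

-1

Trace 96: π^k(96) = [96, 55, 79, 20, 64, 69, 85] for k=0..6.
The orbit structure of x ↦ 42x mod 97: 4 orbits of sizes [32, 32, 32, 1].
97 − 4 = 93 transpositions; sign(π) = (−1)^93 = -1.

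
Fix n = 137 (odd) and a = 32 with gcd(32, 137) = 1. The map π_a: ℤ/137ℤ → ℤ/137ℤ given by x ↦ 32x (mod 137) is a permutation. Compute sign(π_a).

+1

Trace 59: π^k(59) = [59, 107, 136, 105, 72, 112, 22] for k=0..6.
Cycle lengths of π_32 on ℤ/137ℤ: [68, 68, 1]; 3 cycles in total.
3 cycles on 137: each ℓ→(−1)^(ℓ−1), product (−1)^134 = +1.
Check: (32/137) = +1 by Zolotarev.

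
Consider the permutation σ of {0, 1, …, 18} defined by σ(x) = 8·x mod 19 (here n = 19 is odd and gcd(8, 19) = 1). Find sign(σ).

-1

Start at x=18: 18 → 11 → 12 → 1 → 8 → 7 → 18 (one orbit).
Decompose π into cycles: lengths [6, 6, 6, 1] (4 cycles, including the fixed point 0).
With 4 cycles on 19 points, sign = (−1)^{19−4} = -1.
Via Zolotarev, sign(π_{8}) = (8|19) = -1.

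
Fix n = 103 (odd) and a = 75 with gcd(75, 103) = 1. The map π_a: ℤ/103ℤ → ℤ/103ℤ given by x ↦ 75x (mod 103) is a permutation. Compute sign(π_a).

Trace 96: π^k(96) = [96, 93, 74, 91, 27, 68, 53] for k=0..6.
2 cycles of lengths [102, 1].
sign(π) = (−1)^{n − #cycles} = (−1)^{103−2} = (−1)^101 = -1.
(75|103)_J = -1 (Zolotarev's lemma cross-check).

-1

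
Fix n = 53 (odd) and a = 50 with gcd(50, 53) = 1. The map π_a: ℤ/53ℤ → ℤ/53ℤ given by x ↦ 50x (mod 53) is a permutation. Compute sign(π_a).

Trace 8: π^k(8) = [8, 29, 19, 49, 12, 17, 2] for k=0..6.
The orbit structure of x ↦ 50x mod 53: 2 orbits of sizes [52, 1].
2 cycles on 53: each ℓ→(−1)^(ℓ−1), product (−1)^51 = -1.

-1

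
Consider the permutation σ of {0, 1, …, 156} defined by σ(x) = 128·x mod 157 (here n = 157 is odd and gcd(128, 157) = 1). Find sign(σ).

-1

Start at x=23: 23 → 118 → 32 → 14 → 65 → 156 → 29 → … (one orbit).
Decompose π into cycles: lengths [52, 52, 52, 1] (4 cycles, including the fixed point 0).
With 4 cycles on 157 points, sign = (−1)^{157−4} = -1.
Check: (128/157) = -1 by Zolotarev.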